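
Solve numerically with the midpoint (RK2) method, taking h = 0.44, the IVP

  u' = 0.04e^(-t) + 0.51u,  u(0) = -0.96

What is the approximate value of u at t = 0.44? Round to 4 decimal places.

Midpoint: k1 = f(t_n, u_n); k2 = f(t_n + h/2, u_n + (h/2)·k1); u_{n+1} = u_n + h·k2.
t=0.000000, u=-0.960000:
  k1 = f(0.000000, -0.960000) = -0.449600
  k2 = f(0.220000, -1.058912) = -0.507944
  u ← -0.960000 + 0.44·(-0.507944) = -1.183496
u(0.44) ≈ -1.1835

-1.1835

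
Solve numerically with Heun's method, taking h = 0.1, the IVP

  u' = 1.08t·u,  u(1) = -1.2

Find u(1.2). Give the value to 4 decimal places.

-1.5210

Heun: k1 = f(t_n, u_n); k2 = f(t_n + h, u_n + h·k1); u_{n+1} = u_n + (h/2)·(k1 + k2).
t=1.000000, u=-1.200000:
  k1 = f(1.000000, -1.200000) = -1.296000
  k2 = f(1.100000, -1.329600) = -1.579565
  u ← -1.200000 + (0.1/2)·(-1.296000 + (-1.579565)) = -1.343778
t=1.100000, u=-1.343778:
  k1 = f(1.100000, -1.343778) = -1.596409
  k2 = f(1.200000, -1.503419) = -1.948431
  u ← -1.343778 + (0.1/2)·(-1.596409 + (-1.948431)) = -1.521020
u(1.2) ≈ -1.5210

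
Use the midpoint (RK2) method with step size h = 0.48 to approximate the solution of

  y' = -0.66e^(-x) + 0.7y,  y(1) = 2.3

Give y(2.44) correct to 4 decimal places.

5.8554

Midpoint: k1 = f(x_n, y_n); k2 = f(x_n + h/2, y_n + (h/2)·k1); y_{n+1} = y_n + h·k2.
x=1.000000, y=2.300000:
  k1 = f(1.000000, 2.300000) = 1.367200
  k2 = f(1.240000, 2.628128) = 1.648696
  y ← 2.300000 + 0.48·1.648696 = 3.091374
x=1.480000, y=3.091374:
  k1 = f(1.480000, 3.091374) = 2.013721
  k2 = f(1.720000, 3.574667) = 2.384083
  y ← 3.091374 + 0.48·2.384083 = 4.235734
x=1.960000, y=4.235734:
  k1 = f(1.960000, 4.235734) = 2.872047
  k2 = f(2.200000, 4.925025) = 3.374388
  y ← 4.235734 + 0.48·3.374388 = 5.855440
y(2.44) ≈ 5.8554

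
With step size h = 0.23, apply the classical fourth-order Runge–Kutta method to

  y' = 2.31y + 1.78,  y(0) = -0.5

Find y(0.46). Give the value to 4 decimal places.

0.0121

RK4: k1 = f(t_n, y_n); k2 = f(t_n + h/2, y_n + (h/2)·k1); k3 = f(t_n + h/2, y_n + (h/2)·k2); k4 = f(t_n + h, y_n + h·k3); y_{n+1} = y_n + (h/6)·(k1 + 2k2 + 2k3 + k4).
t=0.000000, y=-0.500000:
  k1 = f(0.000000, -0.500000) = 0.625000
  k2 = f(0.115000, -0.428125) = 0.791031
  k3 = f(0.115000, -0.409031) = 0.835137
  k4 = f(0.230000, -0.307918) = 1.068709
  y ← -0.500000 + (0.23/6)·(k1 + 2k2 + 2k3 + k4) = -0.310402
t=0.230000, y=-0.310402:
  k1 = f(0.230000, -0.310402) = 1.062972
  k2 = f(0.345000, -0.188160) = 1.345351
  k3 = f(0.345000, -0.155686) = 1.420365
  k4 = f(0.460000, 0.016282) = 1.817612
  y ← -0.310402 + (0.23/6)·(k1 + 2k2 + 2k3 + k4) = 0.012059
y(0.46) ≈ 0.0121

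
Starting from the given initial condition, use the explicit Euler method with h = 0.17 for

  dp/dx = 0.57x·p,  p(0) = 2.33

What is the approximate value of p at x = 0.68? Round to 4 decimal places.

Euler: p_{n+1} = p_n + h·f(x_n, p_n).
x=0.000000, p=2.330000: f=0.000000 → p ← 2.330000 + 0.17·0.000000 = 2.330000
x=0.170000, p=2.330000: f=0.225777 → p ← 2.330000 + 0.17·0.225777 = 2.368382
x=0.340000, p=2.368382: f=0.458992 → p ← 2.368382 + 0.17·0.458992 = 2.446411
x=0.510000, p=2.446411: f=0.711172 → p ← 2.446411 + 0.17·0.711172 = 2.567310
p(0.68) ≈ 2.5673

2.5673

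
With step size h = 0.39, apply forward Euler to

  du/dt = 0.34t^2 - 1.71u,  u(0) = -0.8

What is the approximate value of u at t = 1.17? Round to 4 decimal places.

0.0578

Euler: u_{n+1} = u_n + h·f(t_n, u_n).
t=0.000000, u=-0.800000: f=1.368000 → u ← -0.800000 + 0.39·1.368000 = -0.266480
t=0.390000, u=-0.266480: f=0.507395 → u ← -0.266480 + 0.39·0.507395 = -0.068596
t=0.780000, u=-0.068596: f=0.324155 → u ← -0.068596 + 0.39·0.324155 = 0.057825
u(1.17) ≈ 0.0578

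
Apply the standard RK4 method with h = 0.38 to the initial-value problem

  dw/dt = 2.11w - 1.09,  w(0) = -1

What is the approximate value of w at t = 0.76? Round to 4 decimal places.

-7.0007

RK4: k1 = f(t_n, w_n); k2 = f(t_n + h/2, w_n + (h/2)·k1); k3 = f(t_n + h/2, w_n + (h/2)·k2); k4 = f(t_n + h, w_n + h·k3); w_{n+1} = w_n + (h/6)·(k1 + 2k2 + 2k3 + k4).
t=0.000000, w=-1.000000:
  k1 = f(0.000000, -1.000000) = -3.200000
  k2 = f(0.190000, -1.608000) = -4.482880
  k3 = f(0.190000, -1.851747) = -4.997187
  k4 = f(0.380000, -2.898931) = -7.206744
  w ← -1.000000 + (0.38/6)·(k1 + 2k2 + 2k3 + k4) = -2.859902
t=0.380000, w=-2.859902:
  k1 = f(0.380000, -2.859902) = -7.124394
  k2 = f(0.570000, -4.213537) = -9.980563
  k3 = f(0.570000, -4.756209) = -11.125601
  k4 = f(0.760000, -7.087631) = -16.044901
  w ← -2.859902 + (0.38/6)·(k1 + 2k2 + 2k3 + k4) = -7.000738
w(0.76) ≈ -7.0007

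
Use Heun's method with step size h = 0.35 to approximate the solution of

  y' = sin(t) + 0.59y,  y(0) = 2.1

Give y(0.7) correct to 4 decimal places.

3.4247

Heun: k1 = f(t_n, y_n); k2 = f(t_n + h, y_n + h·k1); y_{n+1} = y_n + (h/2)·(k1 + k2).
t=0.000000, y=2.100000:
  k1 = f(0.000000, 2.100000) = 1.239000
  k2 = f(0.350000, 2.533650) = 1.837751
  y ← 2.100000 + (0.35/2)·(1.239000 + 1.837751) = 2.638431
t=0.350000, y=2.638431:
  k1 = f(0.350000, 2.638431) = 1.899572
  k2 = f(0.700000, 3.303282) = 2.593154
  y ← 2.638431 + (0.35/2)·(1.899572 + 2.593154) = 3.424659
y(0.7) ≈ 3.4247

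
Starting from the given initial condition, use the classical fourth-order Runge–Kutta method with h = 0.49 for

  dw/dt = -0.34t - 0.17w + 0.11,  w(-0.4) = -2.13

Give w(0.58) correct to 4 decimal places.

-1.7356

RK4: k1 = f(t_n, w_n); k2 = f(t_n + h/2, w_n + (h/2)·k1); k3 = f(t_n + h/2, w_n + (h/2)·k2); k4 = f(t_n + h, w_n + h·k3); w_{n+1} = w_n + (h/6)·(k1 + 2k2 + 2k3 + k4).
t=-0.400000, w=-2.130000:
  k1 = f(-0.400000, -2.130000) = 0.608100
  k2 = f(-0.155000, -1.981015) = 0.499473
  k3 = f(-0.155000, -2.007629) = 0.503997
  k4 = f(0.090000, -1.883041) = 0.399517
  w ← -2.130000 + (0.49/6)·(k1 + 2k2 + 2k3 + k4) = -1.883811
t=0.090000, w=-1.883811:
  k1 = f(0.090000, -1.883811) = 0.399648
  k2 = f(0.335000, -1.785898) = 0.299703
  k3 = f(0.335000, -1.810384) = 0.303865
  k4 = f(0.580000, -1.734917) = 0.207736
  w ← -1.883811 + (0.49/6)·(k1 + 2k2 + 2k3 + k4) = -1.735625
w(0.58) ≈ -1.7356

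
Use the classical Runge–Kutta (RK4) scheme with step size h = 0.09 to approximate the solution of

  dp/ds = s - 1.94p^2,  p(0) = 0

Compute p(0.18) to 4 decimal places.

0.0162

RK4: k1 = f(s_n, p_n); k2 = f(s_n + h/2, p_n + (h/2)·k1); k3 = f(s_n + h/2, p_n + (h/2)·k2); k4 = f(s_n + h, p_n + h·k3); p_{n+1} = p_n + (h/6)·(k1 + 2k2 + 2k3 + k4).
s=0.000000, p=0.000000:
  k1 = f(0.000000, 0.000000) = 0.000000
  k2 = f(0.045000, 0.000000) = 0.045000
  k3 = f(0.045000, 0.002025) = 0.044992
  k4 = f(0.090000, 0.004049) = 0.089968
  p ← 0.000000 + (0.09/6)·(k1 + 2k2 + 2k3 + k4) = 0.004049
s=0.090000, p=0.004049:
  k1 = f(0.090000, 0.004049) = 0.089968
  k2 = f(0.135000, 0.008098) = 0.134873
  k3 = f(0.135000, 0.010119) = 0.134801
  k4 = f(0.180000, 0.016181) = 0.179492
  p ← 0.004049 + (0.09/6)·(k1 + 2k2 + 2k3 + k4) = 0.016181
p(0.18) ≈ 0.0162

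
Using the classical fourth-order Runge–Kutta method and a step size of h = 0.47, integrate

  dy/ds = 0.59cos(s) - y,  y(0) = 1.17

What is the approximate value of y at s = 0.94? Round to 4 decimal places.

0.7541

RK4: k1 = f(s_n, y_n); k2 = f(s_n + h/2, y_n + (h/2)·k1); k3 = f(s_n + h/2, y_n + (h/2)·k2); k4 = f(s_n + h, y_n + h·k3); y_{n+1} = y_n + (h/6)·(k1 + 2k2 + 2k3 + k4).
s=0.000000, y=1.170000:
  k1 = f(0.000000, 1.170000) = -0.580000
  k2 = f(0.235000, 1.033700) = -0.459917
  k3 = f(0.235000, 1.061920) = -0.488136
  k4 = f(0.470000, 0.940576) = -0.414551
  y ← 1.170000 + (0.47/6)·(k1 + 2k2 + 2k3 + k4) = 0.943565
s=0.470000, y=0.943565:
  k1 = f(0.470000, 0.943565) = -0.417540
  k2 = f(0.705000, 0.845443) = -0.396093
  k3 = f(0.705000, 0.850484) = -0.401133
  k4 = f(0.940000, 0.755033) = -0.407058
  y ← 0.943565 + (0.47/6)·(k1 + 2k2 + 2k3 + k4) = 0.754073
y(0.94) ≈ 0.7541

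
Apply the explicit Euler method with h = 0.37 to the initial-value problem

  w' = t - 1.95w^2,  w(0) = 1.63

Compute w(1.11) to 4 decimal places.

Euler: w_{n+1} = w_n + h·f(t_n, w_n).
t=0.000000, w=1.630000: f=-5.180955 → w ← 1.630000 + 0.37·(-5.180955) = -0.286953
t=0.370000, w=-0.286953: f=0.209433 → w ← -0.286953 + 0.37·0.209433 = -0.209463
t=0.740000, w=-0.209463: f=0.654444 → w ← -0.209463 + 0.37·0.654444 = 0.032681
w(1.11) ≈ 0.0327

0.0327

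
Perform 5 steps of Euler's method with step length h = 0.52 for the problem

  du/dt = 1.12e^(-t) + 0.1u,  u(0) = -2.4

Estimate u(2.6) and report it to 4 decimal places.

Euler: u_{n+1} = u_n + h·f(t_n, u_n).
t=0.000000, u=-2.400000: f=0.880000 → u ← -2.400000 + 0.52·0.880000 = -1.942400
t=0.520000, u=-1.942400: f=0.471623 → u ← -1.942400 + 0.52·0.471623 = -1.697156
t=1.040000, u=-1.697156: f=0.226154 → u ← -1.697156 + 0.52·0.226154 = -1.579556
t=1.560000, u=-1.579556: f=0.077397 → u ← -1.579556 + 0.52·0.077397 = -1.539310
t=2.080000, u=-1.539310: f=-0.014009 → u ← -1.539310 + 0.52·(-0.014009) = -1.546595
u(2.6) ≈ -1.5466

-1.5466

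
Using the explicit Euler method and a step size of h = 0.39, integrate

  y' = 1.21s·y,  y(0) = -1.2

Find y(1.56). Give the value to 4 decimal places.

Euler: y_{n+1} = y_n + h·f(s_n, y_n).
s=0.000000, y=-1.200000: f=0.000000 → y ← -1.200000 + 0.39·0.000000 = -1.200000
s=0.390000, y=-1.200000: f=-0.566280 → y ← -1.200000 + 0.39·(-0.566280) = -1.420849
s=0.780000, y=-1.420849: f=-1.340997 → y ← -1.420849 + 0.39·(-1.340997) = -1.943838
s=1.170000, y=-1.943838: f=-2.751892 → y ← -1.943838 + 0.39·(-2.751892) = -3.017076
y(1.56) ≈ -3.0171

-3.0171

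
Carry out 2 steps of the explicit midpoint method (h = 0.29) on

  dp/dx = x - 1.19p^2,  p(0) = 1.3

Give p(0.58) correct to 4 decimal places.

Midpoint: k1 = f(x_n, p_n); k2 = f(x_n + h/2, p_n + (h/2)·k1); p_{n+1} = p_n + h·k2.
x=0.000000, p=1.300000:
  k1 = f(0.000000, 1.300000) = -2.011100
  k2 = f(0.145000, 1.008390) = -1.065053
  p ← 1.300000 + 0.29·(-1.065053) = 0.991135
x=0.290000, p=0.991135:
  k1 = f(0.290000, 0.991135) = -0.878994
  k2 = f(0.435000, 0.863680) = -0.452673
  p ← 0.991135 + 0.29·(-0.452673) = 0.859859
p(0.58) ≈ 0.8599

0.8599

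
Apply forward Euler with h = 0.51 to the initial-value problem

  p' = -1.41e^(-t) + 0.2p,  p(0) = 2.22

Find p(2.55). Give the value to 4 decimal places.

1.3896

Euler: p_{n+1} = p_n + h·f(t_n, p_n).
t=0.000000, p=2.220000: f=-0.966000 → p ← 2.220000 + 0.51·(-0.966000) = 1.727340
t=0.510000, p=1.727340: f=-0.501231 → p ← 1.727340 + 0.51·(-0.501231) = 1.471712
t=1.020000, p=1.471712: f=-0.214096 → p ← 1.471712 + 0.51·(-0.214096) = 1.362523
t=1.530000, p=1.362523: f=-0.032811 → p ← 1.362523 + 0.51·(-0.032811) = 1.345790
t=2.040000, p=1.345790: f=0.085817 → p ← 1.345790 + 0.51·0.085817 = 1.389557
p(2.55) ≈ 1.3896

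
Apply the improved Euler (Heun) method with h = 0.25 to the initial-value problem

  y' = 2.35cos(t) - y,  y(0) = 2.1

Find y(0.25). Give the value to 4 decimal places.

Heun: k1 = f(t_n, y_n); k2 = f(t_n + h, y_n + h·k1); y_{n+1} = y_n + (h/2)·(k1 + k2).
t=0.000000, y=2.100000:
  k1 = f(0.000000, 2.100000) = 0.250000
  k2 = f(0.250000, 2.162500) = 0.114444
  y ← 2.100000 + (0.25/2)·(0.250000 + 0.114444) = 2.145556
y(0.25) ≈ 2.1456

2.1456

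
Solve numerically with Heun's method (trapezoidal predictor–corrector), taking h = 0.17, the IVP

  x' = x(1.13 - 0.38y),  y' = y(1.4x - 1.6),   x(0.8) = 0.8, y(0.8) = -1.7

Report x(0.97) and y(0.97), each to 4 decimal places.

1.0733, -1.6118

Heun on (x,y): k1 = f(s_n, state_n); k2 = f(s_n + h, state_n + h·k1); state_{n+1} = state_n + (h/2)·(k1 + k2).
0.800000: (0.800000, -1.700000)
  k1 = (1.420800, 0.816000)
  predictor → (1.041536, -1.561280)
  k2 = (1.794865, 0.221467)
  → (1.073332, -1.611815)
(x(0.97), y(0.97)) ≈ (1.0733, -1.6118)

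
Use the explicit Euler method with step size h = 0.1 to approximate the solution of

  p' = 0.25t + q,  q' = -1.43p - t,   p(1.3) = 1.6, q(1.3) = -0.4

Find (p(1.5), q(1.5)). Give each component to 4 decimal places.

Euler on (p,q): p_{n+1} = p_n + h·p', q_{n+1} = q_n + h·q'.
1.300000: (1.600000, -0.400000); f=(-0.075000, -3.588000) → (1.592500, -0.758800)
1.400000: (1.592500, -0.758800); f=(-0.408800, -3.677275) → (1.551620, -1.126527)
(p(1.5), q(1.5)) ≈ (1.5516, -1.1265)

1.5516, -1.1265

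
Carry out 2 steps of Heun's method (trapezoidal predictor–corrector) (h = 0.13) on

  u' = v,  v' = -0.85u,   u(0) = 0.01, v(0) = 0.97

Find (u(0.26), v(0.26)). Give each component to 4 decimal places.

0.2601, 0.9400

Heun on (u,v): k1 = f(t_n, state_n); k2 = f(t_n + h, state_n + h·k1); state_{n+1} = state_n + (h/2)·(k1 + k2).
0.000000: (0.010000, 0.970000)
  k1 = (0.970000, -0.008500)
  predictor → (0.136100, 0.968895)
  k2 = (0.968895, -0.115685)
  → (0.136028, 0.961928)
0.130000: (0.136028, 0.961928)
  k1 = (0.961928, -0.115624)
  predictor → (0.261079, 0.946897)
  k2 = (0.946897, -0.221917)
  → (0.260102, 0.939988)
(u(0.26), v(0.26)) ≈ (0.2601, 0.9400)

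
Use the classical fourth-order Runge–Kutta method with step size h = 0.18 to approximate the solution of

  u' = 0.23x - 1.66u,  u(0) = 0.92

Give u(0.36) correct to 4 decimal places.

RK4: k1 = f(x_n, u_n); k2 = f(x_n + h/2, u_n + (h/2)·k1); k3 = f(x_n + h/2, u_n + (h/2)·k2); k4 = f(x_n + h, u_n + h·k3); u_{n+1} = u_n + (h/6)·(k1 + 2k2 + 2k3 + k4).
x=0.000000, u=0.920000:
  k1 = f(0.000000, 0.920000) = -1.527200
  k2 = f(0.090000, 0.782552) = -1.278336
  k3 = f(0.090000, 0.804950) = -1.315517
  k4 = f(0.180000, 0.683207) = -1.092724
  u ← 0.920000 + (0.18/6)·(k1 + 2k2 + 2k3 + k4) = 0.685771
x=0.180000, u=0.685771:
  k1 = f(0.180000, 0.685771) = -1.096980
  k2 = f(0.270000, 0.587043) = -0.912391
  k3 = f(0.270000, 0.603656) = -0.939969
  k4 = f(0.360000, 0.516577) = -0.774717
  u ← 0.685771 + (0.18/6)·(k1 + 2k2 + 2k3 + k4) = 0.518479
u(0.36) ≈ 0.5185

0.5185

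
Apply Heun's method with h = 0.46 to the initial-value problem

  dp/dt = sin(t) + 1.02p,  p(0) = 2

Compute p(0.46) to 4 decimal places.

Heun: k1 = f(t_n, p_n); k2 = f(t_n + h, p_n + h·k1); p_{n+1} = p_n + (h/2)·(k1 + k2).
t=0.000000, p=2.000000:
  k1 = f(0.000000, 2.000000) = 2.040000
  k2 = f(0.460000, 2.938400) = 3.441116
  p ← 2.000000 + (0.46/2)·(2.040000 + 3.441116) = 3.260657
p(0.46) ≈ 3.2607

3.2607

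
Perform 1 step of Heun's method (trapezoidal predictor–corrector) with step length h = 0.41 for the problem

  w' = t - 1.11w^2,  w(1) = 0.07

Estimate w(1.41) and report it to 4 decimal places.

0.5110

Heun: k1 = f(t_n, w_n); k2 = f(t_n + h, w_n + h·k1); w_{n+1} = w_n + (h/2)·(k1 + k2).
t=1.000000, w=0.070000:
  k1 = f(1.000000, 0.070000) = 0.994561
  k2 = f(1.410000, 0.477770) = 1.156627
  w ← 0.070000 + (0.41/2)·(0.994561 + 1.156627) = 0.510993
w(1.41) ≈ 0.5110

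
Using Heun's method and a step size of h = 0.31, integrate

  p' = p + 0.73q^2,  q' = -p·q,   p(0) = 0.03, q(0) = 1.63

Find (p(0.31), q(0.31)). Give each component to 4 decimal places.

0.7296, 1.4621

Heun on (p,q): k1 = f(t_n, state_n); k2 = f(t_n + h, state_n + h·k1); state_{n+1} = state_n + (h/2)·(k1 + k2).
0.000000: (0.030000, 1.630000)
  k1 = (1.969537, -0.048900)
  predictor → (0.640556, 1.614841)
  k2 = (2.544186, -1.034397)
  → (0.729627, 1.462089)
(p(0.31), q(0.31)) ≈ (0.7296, 1.4621)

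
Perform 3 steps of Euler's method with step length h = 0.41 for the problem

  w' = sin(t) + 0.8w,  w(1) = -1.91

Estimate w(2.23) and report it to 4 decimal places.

-2.9301

Euler: w_{n+1} = w_n + h·f(t_n, w_n).
t=1.000000, w=-1.910000: f=-0.686529 → w ← -1.910000 + 0.41·(-0.686529) = -2.191477
t=1.410000, w=-2.191477: f=-0.766081 → w ← -2.191477 + 0.41·(-0.766081) = -2.505570
t=1.820000, w=-2.505570: f=-1.035347 → w ← -2.505570 + 0.41·(-1.035347) = -2.930063
w(2.23) ≈ -2.9301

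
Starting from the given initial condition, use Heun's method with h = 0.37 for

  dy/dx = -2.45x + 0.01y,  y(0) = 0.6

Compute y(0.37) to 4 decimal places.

0.4345

Heun: k1 = f(x_n, y_n); k2 = f(x_n + h, y_n + h·k1); y_{n+1} = y_n + (h/2)·(k1 + k2).
x=0.000000, y=0.600000:
  k1 = f(0.000000, 0.600000) = 0.006000
  k2 = f(0.370000, 0.602220) = -0.900478
  y ← 0.600000 + (0.37/2)·(0.006000 + (-0.900478)) = 0.434522
y(0.37) ≈ 0.4345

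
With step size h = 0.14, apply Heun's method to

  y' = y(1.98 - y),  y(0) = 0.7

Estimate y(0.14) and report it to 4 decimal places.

Heun: k1 = f(x_n, y_n); k2 = f(x_n + h, y_n + h·k1); y_{n+1} = y_n + (h/2)·(k1 + k2).
x=0.000000, y=0.700000:
  k1 = f(0.000000, 0.700000) = 0.896000
  k2 = f(0.140000, 0.825440) = 0.953020
  y ← 0.700000 + (0.14/2)·(0.896000 + 0.953020) = 0.829431
y(0.14) ≈ 0.8294

0.8294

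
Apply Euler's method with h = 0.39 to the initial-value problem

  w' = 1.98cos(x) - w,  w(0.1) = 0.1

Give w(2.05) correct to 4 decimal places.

Euler: w_{n+1} = w_n + h·f(x_n, w_n).
x=0.100000, w=0.100000: f=1.870108 → w ← 0.100000 + 0.39·1.870108 = 0.829342
x=0.490000, w=0.829342: f=0.917677 → w ← 0.829342 + 0.39·0.917677 = 1.187236
x=0.880000, w=1.187236: f=0.074323 → w ← 1.187236 + 0.39·0.074323 = 1.216222
x=1.270000, w=1.216222: f=-0.629586 → w ← 1.216222 + 0.39·(-0.629586) = 0.970684
x=1.660000, w=0.970684: f=-1.147073 → w ← 0.970684 + 0.39·(-1.147073) = 0.523325
w(2.05) ≈ 0.5233

0.5233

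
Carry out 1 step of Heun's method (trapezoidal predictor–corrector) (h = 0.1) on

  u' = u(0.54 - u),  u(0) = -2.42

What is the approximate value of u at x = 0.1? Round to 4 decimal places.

Heun: k1 = f(x_n, u_n); k2 = f(x_n + h, u_n + h·k1); u_{n+1} = u_n + (h/2)·(k1 + k2).
x=0.000000, u=-2.420000:
  k1 = f(0.000000, -2.420000) = -7.163200
  k2 = f(0.100000, -3.136320) = -11.530116
  u ← -2.420000 + (0.1/2)·(-7.163200 + (-11.530116)) = -3.354666
u(0.1) ≈ -3.3547

-3.3547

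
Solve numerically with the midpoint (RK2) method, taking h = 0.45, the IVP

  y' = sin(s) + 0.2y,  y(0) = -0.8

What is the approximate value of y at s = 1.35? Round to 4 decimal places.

-0.1883

Midpoint: k1 = f(s_n, y_n); k2 = f(s_n + h/2, y_n + (h/2)·k1); y_{n+1} = y_n + h·k2.
s=0.000000, y=-0.800000:
  k1 = f(0.000000, -0.800000) = -0.160000
  k2 = f(0.225000, -0.836000) = 0.055906
  y ← -0.800000 + 0.45·0.055906 = -0.774842
s=0.450000, y=-0.774842:
  k1 = f(0.450000, -0.774842) = 0.279997
  k2 = f(0.675000, -0.711843) = 0.482529
  y ← -0.774842 + 0.45·0.482529 = -0.557704
s=0.900000, y=-0.557704:
  k1 = f(0.900000, -0.557704) = 0.671786
  k2 = f(1.125000, -0.406552) = 0.820957
  y ← -0.557704 + 0.45·0.820957 = -0.188273
y(1.35) ≈ -0.1883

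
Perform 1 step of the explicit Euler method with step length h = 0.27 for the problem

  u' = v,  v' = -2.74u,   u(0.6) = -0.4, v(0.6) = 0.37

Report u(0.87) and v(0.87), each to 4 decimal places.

-0.3001, 0.6659

Euler on (u,v): u_{n+1} = u_n + h·u', v_{n+1} = v_n + h·v'.
0.600000: (-0.400000, 0.370000); f=(0.370000, 1.096000) → (-0.300100, 0.665920)
(u(0.87), v(0.87)) ≈ (-0.3001, 0.6659)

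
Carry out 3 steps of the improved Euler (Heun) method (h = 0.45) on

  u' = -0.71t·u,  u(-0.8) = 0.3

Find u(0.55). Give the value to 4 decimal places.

0.3354

Heun: k1 = f(t_n, u_n); k2 = f(t_n + h, u_n + h·k1); u_{n+1} = u_n + (h/2)·(k1 + k2).
t=-0.800000, u=0.300000:
  k1 = f(-0.800000, 0.300000) = 0.170400
  k2 = f(-0.350000, 0.376680) = 0.093605
  u ← 0.300000 + (0.45/2)·(0.170400 + 0.093605) = 0.359401
t=-0.350000, u=0.359401:
  k1 = f(-0.350000, 0.359401) = 0.089311
  k2 = f(0.100000, 0.399591) = -0.028371
  u ← 0.359401 + (0.45/2)·(0.089311 + (-0.028371)) = 0.373113
t=0.100000, u=0.373113:
  k1 = f(0.100000, 0.373113) = -0.026491
  k2 = f(0.550000, 0.361192) = -0.141045
  u ← 0.373113 + (0.45/2)·(-0.026491 + (-0.141045)) = 0.335417
u(0.55) ≈ 0.3354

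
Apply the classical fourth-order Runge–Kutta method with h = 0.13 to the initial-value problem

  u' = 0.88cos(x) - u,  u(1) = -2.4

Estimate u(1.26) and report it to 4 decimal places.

RK4: k1 = f(x_n, u_n); k2 = f(x_n + h/2, u_n + (h/2)·k1); k3 = f(x_n + h/2, u_n + (h/2)·k2); k4 = f(x_n + h, u_n + h·k3); u_{n+1} = u_n + (h/6)·(k1 + 2k2 + 2k3 + k4).
x=1.000000, u=-2.400000:
  k1 = f(1.000000, -2.400000) = 2.875466
  k2 = f(1.065000, -2.213095) = 2.639458
  k3 = f(1.065000, -2.228435) = 2.654799
  k4 = f(1.130000, -2.054876) = 2.430337
  u ← -2.400000 + (0.13/6)·(k1 + 2k2 + 2k3 + k4) = -2.055623
x=1.130000, u=-2.055623:
  k1 = f(1.130000, -2.055623) = 2.431084
  k2 = f(1.195000, -1.897603) = 2.220574
  k3 = f(1.195000, -1.911286) = 2.234258
  k4 = f(1.260000, -1.765170) = 2.034289
  u ← -2.055623 + (0.13/6)·(k1 + 2k2 + 2k3 + k4) = -1.765831
u(1.26) ≈ -1.7658

-1.7658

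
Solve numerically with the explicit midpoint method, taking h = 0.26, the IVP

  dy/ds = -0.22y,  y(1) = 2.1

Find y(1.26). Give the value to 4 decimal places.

1.9833

Midpoint: k1 = f(s_n, y_n); k2 = f(s_n + h/2, y_n + (h/2)·k1); y_{n+1} = y_n + h·k2.
s=1.000000, y=2.100000:
  k1 = f(1.000000, 2.100000) = -0.462000
  k2 = f(1.130000, 2.039940) = -0.448787
  y ← 2.100000 + 0.26·(-0.448787) = 1.983315
y(1.26) ≈ 1.9833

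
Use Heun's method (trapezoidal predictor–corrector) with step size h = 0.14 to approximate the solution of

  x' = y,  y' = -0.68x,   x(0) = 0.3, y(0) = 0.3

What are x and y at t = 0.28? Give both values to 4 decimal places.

Heun on (x,y): k1 = f(t_n, state_n); k2 = f(t_n + h, state_n + h·k1); state_{n+1} = state_n + (h/2)·(k1 + k2).
0.000000: (0.300000, 0.300000)
  k1 = (0.300000, -0.204000)
  predictor → (0.342000, 0.271440)
  k2 = (0.271440, -0.232560)
  → (0.340001, 0.269441)
0.140000: (0.340001, 0.269441)
  k1 = (0.269441, -0.231201)
  predictor → (0.377723, 0.237073)
  k2 = (0.237073, -0.256851)
  → (0.375457, 0.235277)
(x(0.28), y(0.28)) ≈ (0.3755, 0.2353)

0.3755, 0.2353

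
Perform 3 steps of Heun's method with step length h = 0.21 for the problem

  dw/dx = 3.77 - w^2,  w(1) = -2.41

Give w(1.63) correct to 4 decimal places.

Heun: k1 = f(x_n, w_n); k2 = f(x_n + h, w_n + h·k1); w_{n+1} = w_n + (h/2)·(k1 + k2).
x=1.000000, w=-2.410000:
  k1 = f(1.000000, -2.410000) = -2.038100
  k2 = f(1.210000, -2.838001) = -4.284250
  w ← -2.410000 + (0.21/2)·(-2.038100 + (-4.284250)) = -3.073847
x=1.210000, w=-3.073847:
  k1 = f(1.210000, -3.073847) = -5.678534
  k2 = f(1.420000, -4.266339) = -14.431647
  w ← -3.073847 + (0.21/2)·(-5.678534 + (-14.431647)) = -5.185416
x=1.420000, w=-5.185416:
  k1 = f(1.420000, -5.185416) = -23.118535
  k2 = f(1.630000, -10.040308) = -97.037786
  w ← -5.185416 + (0.21/2)·(-23.118535 + (-97.037786)) = -17.801829
w(1.63) ≈ -17.8018

-17.8018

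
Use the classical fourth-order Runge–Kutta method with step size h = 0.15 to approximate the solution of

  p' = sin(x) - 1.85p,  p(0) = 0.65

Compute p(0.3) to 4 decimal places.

0.4106

RK4: k1 = f(x_n, p_n); k2 = f(x_n + h/2, p_n + (h/2)·k1); k3 = f(x_n + h/2, p_n + (h/2)·k2); k4 = f(x_n + h, p_n + h·k3); p_{n+1} = p_n + (h/6)·(k1 + 2k2 + 2k3 + k4).
x=0.000000, p=0.650000:
  k1 = f(0.000000, 0.650000) = -1.202500
  k2 = f(0.075000, 0.559813) = -0.960723
  k3 = f(0.075000, 0.577946) = -0.994270
  k4 = f(0.150000, 0.500860) = -0.777152
  p ← 0.650000 + (0.15/6)·(k1 + 2k2 + 2k3 + k4) = 0.502759
x=0.150000, p=0.502759:
  k1 = f(0.150000, 0.502759) = -0.780666
  k2 = f(0.225000, 0.444209) = -0.598680
  k3 = f(0.225000, 0.457858) = -0.623931
  k4 = f(0.300000, 0.409169) = -0.461443
  p ← 0.502759 + (0.15/6)·(k1 + 2k2 + 2k3 + k4) = 0.410576
p(0.3) ≈ 0.4106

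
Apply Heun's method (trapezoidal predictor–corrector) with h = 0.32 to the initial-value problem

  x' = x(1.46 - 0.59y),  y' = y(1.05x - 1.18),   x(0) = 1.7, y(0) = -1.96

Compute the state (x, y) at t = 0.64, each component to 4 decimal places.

Heun on (x,y): k1 = f(t_n, state_n); k2 = f(t_n + h, state_n + h·k1); state_{n+1} = state_n + (h/2)·(k1 + k2).
0.000000: (1.700000, -1.960000)
  k1 = (4.447880, -1.185800)
  predictor → (3.123322, -2.339456)
  k2 = (8.871105, -4.911659)
  → (3.831038, -2.935593)
0.320000: (3.831038, -2.935593)
  k1 = (12.228672, -8.344687)
  predictor → (7.744213, -5.605893)
  k2 = (36.920357, -38.968938)
  → (11.694882, -10.505773)
(x(0.64), y(0.64)) ≈ (11.6949, -10.5058)

11.6949, -10.5058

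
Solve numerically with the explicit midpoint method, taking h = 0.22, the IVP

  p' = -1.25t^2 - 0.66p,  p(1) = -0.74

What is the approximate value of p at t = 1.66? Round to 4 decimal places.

-1.7328

Midpoint: k1 = f(t_n, p_n); k2 = f(t_n + h/2, p_n + (h/2)·k1); p_{n+1} = p_n + h·k2.
t=1.000000, p=-0.740000:
  k1 = f(1.000000, -0.740000) = -0.761600
  k2 = f(1.110000, -0.823776) = -0.996433
  p ← -0.740000 + 0.22·(-0.996433) = -0.959215
t=1.220000, p=-0.959215:
  k1 = f(1.220000, -0.959215) = -1.227418
  k2 = f(1.330000, -1.094231) = -1.488932
  p ← -0.959215 + 0.22·(-1.488932) = -1.286780
t=1.440000, p=-1.286780:
  k1 = f(1.440000, -1.286780) = -1.742725
  k2 = f(1.550000, -1.478480) = -2.027328
  p ← -1.286780 + 0.22·(-2.027328) = -1.732793
p(1.66) ≈ -1.7328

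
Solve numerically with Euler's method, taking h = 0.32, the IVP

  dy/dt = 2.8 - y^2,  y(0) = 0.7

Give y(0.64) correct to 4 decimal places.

Euler: y_{n+1} = y_n + h·f(t_n, y_n).
t=0.000000, y=0.700000: f=2.310000 → y ← 0.700000 + 0.32·2.310000 = 1.439200
t=0.320000, y=1.439200: f=0.728703 → y ← 1.439200 + 0.32·0.728703 = 1.672385
y(0.64) ≈ 1.6724

1.6724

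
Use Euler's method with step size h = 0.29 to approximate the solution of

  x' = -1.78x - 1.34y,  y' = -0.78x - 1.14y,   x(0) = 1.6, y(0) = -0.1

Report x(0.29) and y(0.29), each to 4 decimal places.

0.8129, -0.4289

Euler on (x,y): x_{n+1} = x_n + h·x', y_{n+1} = y_n + h·y'.
0.000000: (1.600000, -0.100000); f=(-2.714000, -1.134000) → (0.812940, -0.428860)
(x(0.29), y(0.29)) ≈ (0.8129, -0.4289)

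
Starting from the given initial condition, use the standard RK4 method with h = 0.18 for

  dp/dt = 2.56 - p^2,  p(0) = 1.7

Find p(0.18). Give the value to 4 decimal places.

1.6555

RK4: k1 = f(t_n, p_n); k2 = f(t_n + h/2, p_n + (h/2)·k1); k3 = f(t_n + h/2, p_n + (h/2)·k2); k4 = f(t_n + h, p_n + h·k3); p_{n+1} = p_n + (h/6)·(k1 + 2k2 + 2k3 + k4).
t=0.000000, p=1.700000:
  k1 = f(0.000000, 1.700000) = -0.330000
  k2 = f(0.090000, 1.670300) = -0.229902
  k3 = f(0.090000, 1.679309) = -0.260078
  k4 = f(0.180000, 1.653186) = -0.173024
  p ← 1.700000 + (0.18/6)·(k1 + 2k2 + 2k3 + k4) = 1.655510
p(0.18) ≈ 1.6555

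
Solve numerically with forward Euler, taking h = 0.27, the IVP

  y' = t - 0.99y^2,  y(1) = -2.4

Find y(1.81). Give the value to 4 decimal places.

-19.3338

Euler: y_{n+1} = y_n + h·f(t_n, y_n).
t=1.000000, y=-2.400000: f=-4.702400 → y ← -2.400000 + 0.27·(-4.702400) = -3.669648
t=1.270000, y=-3.669648: f=-12.061653 → y ← -3.669648 + 0.27·(-12.061653) = -6.926294
t=1.540000, y=-6.926294: f=-45.953818 → y ← -6.926294 + 0.27·(-45.953818) = -19.333825
y(1.81) ≈ -19.3338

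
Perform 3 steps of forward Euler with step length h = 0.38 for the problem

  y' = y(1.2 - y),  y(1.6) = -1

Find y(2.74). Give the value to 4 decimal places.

-11.6987

Euler: y_{n+1} = y_n + h·f(s_n, y_n).
s=1.600000, y=-1.000000: f=-2.200000 → y ← -1.000000 + 0.38·(-2.200000) = -1.836000
s=1.980000, y=-1.836000: f=-5.574096 → y ← -1.836000 + 0.38·(-5.574096) = -3.954156
s=2.360000, y=-3.954156: f=-20.380341 → y ← -3.954156 + 0.38·(-20.380341) = -11.698686
y(2.74) ≈ -11.6987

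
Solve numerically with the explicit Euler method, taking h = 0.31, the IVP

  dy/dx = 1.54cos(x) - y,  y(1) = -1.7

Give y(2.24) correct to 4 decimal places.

Euler: y_{n+1} = y_n + h·f(x_n, y_n).
x=1.000000, y=-1.700000: f=2.532066 → y ← -1.700000 + 0.31·2.532066 = -0.915060
x=1.310000, y=-0.915060: f=1.312149 → y ← -0.915060 + 0.31·1.312149 = -0.508294
x=1.620000, y=-0.508294: f=0.432550 → y ← -0.508294 + 0.31·0.432550 = -0.374203
x=1.930000, y=-0.374203: f=-0.167151 → y ← -0.374203 + 0.31·(-0.167151) = -0.426020
y(2.24) ≈ -0.4260

-0.4260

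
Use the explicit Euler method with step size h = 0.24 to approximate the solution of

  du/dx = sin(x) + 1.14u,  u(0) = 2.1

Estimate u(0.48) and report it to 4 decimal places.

Euler: u_{n+1} = u_n + h·f(x_n, u_n).
x=0.000000, u=2.100000: f=2.394000 → u ← 2.100000 + 0.24·2.394000 = 2.674560
x=0.240000, u=2.674560: f=3.286701 → u ← 2.674560 + 0.24·3.286701 = 3.463368
u(0.48) ≈ 3.4634

3.4634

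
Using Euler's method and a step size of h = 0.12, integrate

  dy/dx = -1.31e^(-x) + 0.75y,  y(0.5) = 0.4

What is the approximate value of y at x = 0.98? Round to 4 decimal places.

Euler: y_{n+1} = y_n + h·f(x_n, y_n).
x=0.500000, y=0.400000: f=-0.494555 → y ← 0.400000 + 0.12·(-0.494555) = 0.340653
x=0.620000, y=0.340653: f=-0.449217 → y ← 0.340653 + 0.12·(-0.449217) = 0.286747
x=0.740000, y=0.286747: f=-0.409959 → y ← 0.286747 + 0.12·(-0.409959) = 0.237552
x=0.860000, y=0.237552: f=-0.376178 → y ← 0.237552 + 0.12·(-0.376178) = 0.192411
y(0.98) ≈ 0.1924

0.1924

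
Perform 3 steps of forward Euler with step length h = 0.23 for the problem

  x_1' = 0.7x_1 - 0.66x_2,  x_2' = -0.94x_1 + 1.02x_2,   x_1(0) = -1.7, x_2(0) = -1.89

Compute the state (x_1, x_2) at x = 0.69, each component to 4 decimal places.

-1.6141, -2.1873

Euler on (x_1,x_2): x_1_{n+1} = x_1_n + h·x_1', x_2_{n+1} = x_2_n + h·x_2'.
0.000000: (-1.700000, -1.890000); f=(0.057400, -0.329800) → (-1.686798, -1.965854)
0.230000: (-1.686798, -1.965854); f=(0.116705, -0.419581) → (-1.659956, -2.062358)
0.460000: (-1.659956, -2.062358); f=(0.199187, -0.543246) → (-1.614143, -2.187304)
(x_1(0.69), x_2(0.69)) ≈ (-1.6141, -2.1873)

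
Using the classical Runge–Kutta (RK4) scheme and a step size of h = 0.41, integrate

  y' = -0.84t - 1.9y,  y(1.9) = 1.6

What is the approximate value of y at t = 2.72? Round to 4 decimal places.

-0.5008

RK4: k1 = f(t_n, y_n); k2 = f(t_n + h/2, y_n + (h/2)·k1); k3 = f(t_n + h/2, y_n + (h/2)·k2); k4 = f(t_n + h, y_n + h·k3); y_{n+1} = y_n + (h/6)·(k1 + 2k2 + 2k3 + k4).
t=1.900000, y=1.600000:
  k1 = f(1.900000, 1.600000) = -4.636000
  k2 = f(2.105000, 0.649620) = -3.002478
  k3 = f(2.105000, 0.984492) = -3.638735
  k4 = f(2.310000, 0.108119) = -2.145826
  y ← 1.600000 + (0.41/6)·(k1 + 2k2 + 2k3 + k4) = 0.228943
t=2.310000, y=0.228943:
  k1 = f(2.310000, 0.228943) = -2.375391
  k2 = f(2.515000, -0.258012) = -1.622376
  k3 = f(2.515000, -0.103644) = -1.915676
  k4 = f(2.720000, -0.556484) = -1.227480
  y ← 0.228943 + (0.41/6)·(k1 + 2k2 + 2k3 + k4) = -0.500787
y(2.72) ≈ -0.5008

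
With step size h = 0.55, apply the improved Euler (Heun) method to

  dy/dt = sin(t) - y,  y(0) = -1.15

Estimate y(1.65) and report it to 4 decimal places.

0.3727

Heun: k1 = f(t_n, y_n); k2 = f(t_n + h, y_n + h·k1); y_{n+1} = y_n + (h/2)·(k1 + k2).
t=0.000000, y=-1.150000:
  k1 = f(0.000000, -1.150000) = 1.150000
  k2 = f(0.550000, -0.517500) = 1.040187
  y ← -1.150000 + (0.55/2)·(1.150000 + 1.040187) = -0.547699
t=0.550000, y=-0.547699:
  k1 = f(0.550000, -0.547699) = 1.070386
  k2 = f(1.100000, 0.041014) = 0.850194
  y ← -0.547699 + (0.55/2)·(1.070386 + 0.850194) = -0.019539
t=1.100000, y=-0.019539:
  k1 = f(1.100000, -0.019539) = 0.910747
  k2 = f(1.650000, 0.481371) = 0.515494
  y ← -0.019539 + (0.55/2)·(0.910747 + 0.515494) = 0.372677
y(1.65) ≈ 0.3727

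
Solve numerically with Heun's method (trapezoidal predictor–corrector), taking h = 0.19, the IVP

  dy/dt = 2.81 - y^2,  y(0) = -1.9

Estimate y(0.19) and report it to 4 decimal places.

Heun: k1 = f(t_n, y_n); k2 = f(t_n + h, y_n + h·k1); y_{n+1} = y_n + (h/2)·(k1 + k2).
t=0.000000, y=-1.900000:
  k1 = f(0.000000, -1.900000) = -0.800000
  k2 = f(0.190000, -2.052000) = -1.400704
  y ← -1.900000 + (0.19/2)·(-0.800000 + (-1.400704)) = -2.109067
y(0.19) ≈ -2.1091

-2.1091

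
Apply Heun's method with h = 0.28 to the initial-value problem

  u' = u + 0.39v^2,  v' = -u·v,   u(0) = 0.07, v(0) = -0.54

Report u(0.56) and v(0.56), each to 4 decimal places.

0.2022, -0.5025

Heun on (u,v): k1 = f(x_n, state_n); k2 = f(x_n + h, state_n + h·k1); state_{n+1} = state_n + (h/2)·(k1 + k2).
0.000000: (0.070000, -0.540000)
  k1 = (0.183724, 0.037800)
  predictor → (0.121443, -0.529416)
  k2 = (0.230752, 0.064294)
  → (0.128027, -0.525707)
0.280000: (0.128027, -0.525707)
  k1 = (0.235810, 0.067305)
  predictor → (0.194054, -0.506862)
  k2 = (0.294248, 0.098358)
  → (0.202235, -0.502514)
(u(0.56), v(0.56)) ≈ (0.2022, -0.5025)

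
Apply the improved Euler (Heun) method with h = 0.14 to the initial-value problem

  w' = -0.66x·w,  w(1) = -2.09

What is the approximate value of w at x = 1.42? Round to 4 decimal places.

-1.4955

Heun: k1 = f(x_n, w_n); k2 = f(x_n + h, w_n + h·k1); w_{n+1} = w_n + (h/2)·(k1 + k2).
x=1.000000, w=-2.090000:
  k1 = f(1.000000, -2.090000) = 1.379400
  k2 = f(1.140000, -1.896884) = 1.427216
  w ← -2.090000 + (0.14/2)·(1.379400 + 1.427216) = -1.893537
x=1.140000, w=-1.893537:
  k1 = f(1.140000, -1.893537) = 1.424697
  k2 = f(1.280000, -1.694079) = 1.431158
  w ← -1.893537 + (0.14/2)·(1.424697 + 1.431158) = -1.693627
x=1.280000, w=-1.693627:
  k1 = f(1.280000, -1.693627) = 1.430776
  k2 = f(1.420000, -1.493318) = 1.399538
  w ← -1.693627 + (0.14/2)·(1.430776 + 1.399538) = -1.495505
w(1.42) ≈ -1.4955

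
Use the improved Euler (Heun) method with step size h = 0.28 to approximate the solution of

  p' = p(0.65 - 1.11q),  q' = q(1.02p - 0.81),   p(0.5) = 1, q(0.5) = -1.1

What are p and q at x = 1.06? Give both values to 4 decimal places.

3.0380, -1.8242

Heun on (p,q): k1 = f(x_n, state_n); k2 = f(x_n + h, state_n + h·k1); state_{n+1} = state_n + (h/2)·(k1 + k2).
0.500000: (1.000000, -1.100000)
  k1 = (1.871000, -0.231000)
  predictor → (1.523880, -1.164680)
  k2 = (2.960586, -0.866938)
  → (1.676422, -1.253711)
0.780000: (1.676422, -1.253711)
  k1 = (3.422616, -1.128278)
  predictor → (2.634755, -1.569629)
  k2 = (6.303093, -2.946900)
  → (3.038021, -1.824236)
(p(1.06), q(1.06)) ≈ (3.0380, -1.8242)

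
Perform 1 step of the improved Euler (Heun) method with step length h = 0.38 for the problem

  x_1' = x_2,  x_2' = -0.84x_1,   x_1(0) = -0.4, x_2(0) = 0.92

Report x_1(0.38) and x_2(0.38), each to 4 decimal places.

Heun on (x_1,x_2): k1 = f(x_n, state_n); k2 = f(x_n + h, state_n + h·k1); state_{n+1} = state_n + (h/2)·(k1 + k2).
0.000000: (-0.400000, 0.920000)
  k1 = (0.920000, 0.336000)
  predictor → (-0.050400, 1.047680)
  k2 = (1.047680, 0.042336)
  → (-0.026141, 0.991884)
(x_1(0.38), x_2(0.38)) ≈ (-0.0261, 0.9919)

-0.0261, 0.9919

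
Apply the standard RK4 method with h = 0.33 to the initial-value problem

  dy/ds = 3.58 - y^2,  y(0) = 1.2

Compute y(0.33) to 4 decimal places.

RK4: k1 = f(s_n, y_n); k2 = f(s_n + h/2, y_n + (h/2)·k1); k3 = f(s_n + h/2, y_n + (h/2)·k2); k4 = f(s_n + h, y_n + h·k3); y_{n+1} = y_n + (h/6)·(k1 + 2k2 + 2k3 + k4).
s=0.000000, y=1.200000:
  k1 = f(0.000000, 1.200000) = 2.140000
  k2 = f(0.165000, 1.553100) = 1.167880
  k3 = f(0.165000, 1.392700) = 1.640386
  k4 = f(0.330000, 1.741327) = 0.547779
  y ← 1.200000 + (0.33/6)·(k1 + 2k2 + 2k3 + k4) = 1.656737
y(0.33) ≈ 1.6567

1.6567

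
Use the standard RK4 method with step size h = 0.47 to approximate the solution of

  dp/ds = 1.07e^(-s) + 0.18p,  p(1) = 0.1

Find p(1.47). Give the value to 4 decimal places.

0.2634

RK4: k1 = f(s_n, p_n); k2 = f(s_n + h/2, p_n + (h/2)·k1); k3 = f(s_n + h/2, p_n + (h/2)·k2); k4 = f(s_n + h, p_n + h·k3); p_{n+1} = p_n + (h/6)·(k1 + 2k2 + 2k3 + k4).
s=1.000000, p=0.100000:
  k1 = f(1.000000, 0.100000) = 0.411631
  k2 = f(1.235000, 0.196733) = 0.346605
  k3 = f(1.235000, 0.181452) = 0.343855
  k4 = f(1.470000, 0.261612) = 0.293110
  p ← 0.100000 + (0.47/6)·(k1 + 2k2 + 2k3 + k4) = 0.263377
p(1.47) ≈ 0.2634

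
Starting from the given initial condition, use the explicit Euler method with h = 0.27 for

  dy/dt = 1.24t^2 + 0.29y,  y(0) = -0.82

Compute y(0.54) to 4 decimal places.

-0.9290

Euler: y_{n+1} = y_n + h·f(t_n, y_n).
t=0.000000, y=-0.820000: f=-0.237800 → y ← -0.820000 + 0.27·(-0.237800) = -0.884206
t=0.270000, y=-0.884206: f=-0.166024 → y ← -0.884206 + 0.27·(-0.166024) = -0.929032
y(0.54) ≈ -0.9290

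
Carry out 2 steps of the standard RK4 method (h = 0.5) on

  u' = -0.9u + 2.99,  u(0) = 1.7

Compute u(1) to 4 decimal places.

2.6624

RK4: k1 = f(t_n, u_n); k2 = f(t_n + h/2, u_n + (h/2)·k1); k3 = f(t_n + h/2, u_n + (h/2)·k2); k4 = f(t_n + h, u_n + h·k3); u_{n+1} = u_n + (h/6)·(k1 + 2k2 + 2k3 + k4).
t=0.000000, u=1.700000:
  k1 = f(0.000000, 1.700000) = 1.460000
  k2 = f(0.250000, 2.065000) = 1.131500
  k3 = f(0.250000, 1.982875) = 1.205413
  k4 = f(0.500000, 2.302706) = 0.917564
  u ← 1.700000 + (0.5/6)·(k1 + 2k2 + 2k3 + k4) = 2.287616
t=0.500000, u=2.287616:
  k1 = f(0.500000, 2.287616) = 0.931146
  k2 = f(0.750000, 2.520402) = 0.721638
  k3 = f(0.750000, 2.468025) = 0.768777
  k4 = f(1.000000, 2.672004) = 0.585196
  u ← 2.287616 + (0.5/6)·(k1 + 2k2 + 2k3 + k4) = 2.662380
u(1) ≈ 2.6624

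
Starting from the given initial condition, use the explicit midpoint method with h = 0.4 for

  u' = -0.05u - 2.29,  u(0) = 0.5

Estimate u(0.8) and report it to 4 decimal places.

-1.3153

Midpoint: k1 = f(x_n, u_n); k2 = f(x_n + h/2, u_n + (h/2)·k1); u_{n+1} = u_n + h·k2.
x=0.000000, u=0.500000:
  k1 = f(0.000000, 0.500000) = -2.315000
  k2 = f(0.200000, 0.037000) = -2.291850
  u ← 0.500000 + 0.4·(-2.291850) = -0.416740
x=0.400000, u=-0.416740:
  k1 = f(0.400000, -0.416740) = -2.269163
  k2 = f(0.600000, -0.870573) = -2.246471
  u ← -0.416740 + 0.4·(-2.246471) = -1.315329
u(0.8) ≈ -1.3153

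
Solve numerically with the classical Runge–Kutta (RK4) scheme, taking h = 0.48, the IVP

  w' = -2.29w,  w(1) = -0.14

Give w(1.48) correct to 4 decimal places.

RK4: k1 = f(s_n, w_n); k2 = f(s_n + h/2, w_n + (h/2)·k1); k3 = f(s_n + h/2, w_n + (h/2)·k2); k4 = f(s_n + h, w_n + h·k3); w_{n+1} = w_n + (h/6)·(k1 + 2k2 + 2k3 + k4).
s=1.000000, w=-0.140000:
  k1 = f(1.000000, -0.140000) = 0.320600
  k2 = f(1.240000, -0.063056) = 0.144398
  k3 = f(1.240000, -0.105344) = 0.241239
  k4 = f(1.480000, -0.024205) = 0.055430
  w ← -0.140000 + (0.48/6)·(k1 + 2k2 + 2k3 + k4) = -0.048216
w(1.48) ≈ -0.0482

-0.0482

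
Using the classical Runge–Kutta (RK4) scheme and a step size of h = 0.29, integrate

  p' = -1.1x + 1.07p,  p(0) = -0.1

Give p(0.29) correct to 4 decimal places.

RK4: k1 = f(x_n, p_n); k2 = f(x_n + h/2, p_n + (h/2)·k1); k3 = f(x_n + h/2, p_n + (h/2)·k2); k4 = f(x_n + h, p_n + h·k3); p_{n+1} = p_n + (h/6)·(k1 + 2k2 + 2k3 + k4).
x=0.000000, p=-0.100000:
  k1 = f(0.000000, -0.100000) = -0.107000
  k2 = f(0.145000, -0.115515) = -0.283101
  k3 = f(0.145000, -0.141050) = -0.310423
  k4 = f(0.290000, -0.190023) = -0.522324
  p ← -0.100000 + (0.29/6)·(k1 + 2k2 + 2k3 + k4) = -0.187791
p(0.29) ≈ -0.1878

-0.1878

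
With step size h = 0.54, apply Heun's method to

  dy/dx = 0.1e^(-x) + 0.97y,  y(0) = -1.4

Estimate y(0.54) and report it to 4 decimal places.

Heun: k1 = f(x_n, y_n); k2 = f(x_n + h, y_n + h·k1); y_{n+1} = y_n + (h/2)·(k1 + k2).
x=0.000000, y=-1.400000:
  k1 = f(0.000000, -1.400000) = -1.258000
  k2 = f(0.540000, -2.079320) = -1.958666
  y ← -1.400000 + (0.54/2)·(-1.258000 + (-1.958666)) = -2.268500
y(0.54) ≈ -2.2685

-2.2685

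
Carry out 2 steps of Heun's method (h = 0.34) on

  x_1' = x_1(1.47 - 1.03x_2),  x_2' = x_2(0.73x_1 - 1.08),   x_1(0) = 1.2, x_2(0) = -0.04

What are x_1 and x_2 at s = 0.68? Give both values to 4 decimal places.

Heun on (x_1,x_2): k1 = f(s_n, state_n); k2 = f(s_n + h, state_n + h·k1); state_{n+1} = state_n + (h/2)·(k1 + k2).
0.000000: (1.200000, -0.040000)
  k1 = (1.813440, 0.008160)
  predictor → (1.816570, -0.037226)
  k2 = (2.740009, -0.009161)
  → (1.974086, -0.040170)
0.340000: (1.974086, -0.040170)
  k1 = (2.983585, -0.014505)
  predictor → (2.988505, -0.045102)
  k2 = (4.531933, -0.049685)
  → (3.251724, -0.051082)
(x_1(0.68), x_2(0.68)) ≈ (3.2517, -0.0511)

3.2517, -0.0511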